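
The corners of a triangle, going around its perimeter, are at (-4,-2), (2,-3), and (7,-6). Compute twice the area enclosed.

By the shoelace formula, twice the signed area is |[(-4)·(-3) − 2·(-2)] + [2·(-6) − 7·(-3)] + [7·(-2) − (-4)·(-6)]| = 13, so the area is 6.5.

13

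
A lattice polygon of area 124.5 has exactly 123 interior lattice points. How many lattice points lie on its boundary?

Pick's theorem gives A = I + B/2 − 1, so B = 2(A − I + 1) = 2(124.5 − 123 + 1) = 5.

5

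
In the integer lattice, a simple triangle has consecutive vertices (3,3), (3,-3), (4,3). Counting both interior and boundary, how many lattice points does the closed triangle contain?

The shoelace formula gives twice the area as |[3·(-3) − 3·3] + [3·3 − 4·(-3)] + [4·3 − 3·3]| = 6, so the area is 3.
Summing gcd(|Δx|,|Δy|) over the edges gives the boundary count: gcd(0,6) + gcd(1,6) + gcd(1,0) = 6+1+1 = 8.
Pick's theorem gives I = A − B/2 + 1 = 3 − 8/2 + 1 = 0, so the closed region contains I + B = 0 + 8 = 8 lattice points.

8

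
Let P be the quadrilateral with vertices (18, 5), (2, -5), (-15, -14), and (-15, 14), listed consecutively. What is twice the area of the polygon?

950

By the shoelace formula, twice the signed area is |(18·(-5) − 2·5) + (2·(-14) − (-15)·(-5)) + ((-15)·14 − (-15)·(-14)) + ((-15)·5 − 18·14)| = 950, so the area is 475.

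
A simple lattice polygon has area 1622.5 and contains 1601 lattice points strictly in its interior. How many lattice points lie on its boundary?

45

Pick's theorem gives A = I + B/2 − 1, so B = 2(A − I + 1) = 2(1622.5 − 1601 + 1) = 45.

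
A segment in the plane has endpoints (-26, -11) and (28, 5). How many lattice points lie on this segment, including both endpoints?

3

The number of lattice points on a segment between lattice points is gcd(|Δx|,|Δy|) + 1 = gcd(54,16) + 1 = 2 + 1 = 3.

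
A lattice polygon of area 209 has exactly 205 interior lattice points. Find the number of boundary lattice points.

Pick's theorem gives A = I + B/2 − 1, so B = 2(A − I + 1) = 2(209 − 205 + 1) = 10.

10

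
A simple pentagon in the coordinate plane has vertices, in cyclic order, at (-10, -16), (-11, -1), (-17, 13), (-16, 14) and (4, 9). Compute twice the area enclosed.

530

Using the shoelace formula, 2A = |((-10)·(-1) − (-11)·(-16)) + ((-11)·13 − (-17)·(-1)) + ((-17)·14 − (-16)·13) + ((-16)·9 − 4·14) + (4·(-16) − (-10)·9)| = 530, so the area is 265.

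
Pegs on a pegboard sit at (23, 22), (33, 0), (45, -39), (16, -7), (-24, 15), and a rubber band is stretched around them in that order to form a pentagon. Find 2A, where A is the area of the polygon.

2505

By the shoelace formula, twice the signed area is |[23·0 − 33·22] + [33·(-39) − 45·0] + [45·(-7) − 16·(-39)] + [16·15 − (-24)·(-7)] + [(-24)·22 − 23·15]| = 2505, so the area is 2505/2.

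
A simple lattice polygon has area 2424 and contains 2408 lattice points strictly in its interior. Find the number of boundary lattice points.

34

Pick's theorem gives A = I + B/2 − 1, so B = 2(A − I + 1) = 2(2424 − 2408 + 1) = 34.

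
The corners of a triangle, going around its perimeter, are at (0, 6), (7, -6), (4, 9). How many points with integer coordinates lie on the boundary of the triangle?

5

Along each edge there are gcd(|Δx|,|Δy|)+1 lattice points, so counting each shared vertex once the boundary has gcd(7,12) + gcd(3,15) + gcd(4,3) = 1+3+1 = 5.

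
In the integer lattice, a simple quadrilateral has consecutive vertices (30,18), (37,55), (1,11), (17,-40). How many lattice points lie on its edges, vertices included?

Summing gcd(|Δx|,|Δy|) over the edges gives the boundary count: gcd(7,37) + gcd(36,44) + gcd(16,51) + gcd(13,58) = 1+4+1+1 = 7.

7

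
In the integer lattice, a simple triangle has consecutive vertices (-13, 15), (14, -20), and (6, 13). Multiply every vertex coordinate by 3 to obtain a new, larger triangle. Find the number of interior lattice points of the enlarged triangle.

The shoelace formula gives twice the area as |((-13)·(-20) − 14·15) + (14·13 − 6·(-20)) + (6·15 − (-13)·13)| = 611, so the area is 611/2.
Along each edge there are gcd(|Δx|,|Δy|)+1 lattice points, so counting each shared vertex once the boundary has gcd(27,35) + gcd(8,33) + gcd(19,2) = 1+1+1 = 3.
Scaling by 3 multiplies the area by 3² = 9 (so the new area is 2749.5) and multiplies the boundary lattice-point count by 3, giving 9.
By Pick's theorem, the interior count of the dilated polygon is 2749.5 − 9/2 + 1 = 2746.

2746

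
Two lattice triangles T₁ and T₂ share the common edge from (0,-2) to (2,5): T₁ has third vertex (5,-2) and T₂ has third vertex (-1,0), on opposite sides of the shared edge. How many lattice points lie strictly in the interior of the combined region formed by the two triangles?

20

The union is the simple quadrilateral with vertices (0,-2), (5,-2), (2,5), (-1,0) in order.
By the shoelace formula, twice the signed area is |[0·(-2) − 5·(-2)] + [5·5 − 2·(-2)] + [2·0 − (-1)·5] + [(-1)·(-2) − 0·0]| = 46, so the area is 23.
Along each edge there are gcd(|Δx|,|Δy|)+1 lattice points, so counting each shared vertex once the boundary has gcd(5,0) + gcd(3,7) + gcd(3,5) + gcd(1,2) = 5+1+1+1 = 8.
By Pick's theorem I = A − B/2 + 1 = 23 − 8/2 + 1 = 20.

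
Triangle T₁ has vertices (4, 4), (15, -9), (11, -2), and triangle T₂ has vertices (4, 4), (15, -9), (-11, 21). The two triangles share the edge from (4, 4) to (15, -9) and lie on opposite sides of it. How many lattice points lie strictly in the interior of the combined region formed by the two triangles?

15

The union is the simple quadrilateral with vertices (4, 4), (11, -2), (15, -9), (-11, 21) in order.
By the shoelace formula, twice the signed area is |[4·(-2) − 11·4] + [11·(-9) − 15·(-2)] + [15·21 − (-11)·(-9)] + [(-11)·4 − 4·21]| = 33, so the area is 16.5.
Along each edge there are gcd(|Δx|,|Δy|)+1 lattice points, so counting each shared vertex once the boundary has gcd(7,6) + gcd(4,7) + gcd(26,30) + gcd(15,17) = 1+1+2+1 = 5.
By Pick's theorem I = A − B/2 + 1 = 16.5 − 5/2 + 1 = 15.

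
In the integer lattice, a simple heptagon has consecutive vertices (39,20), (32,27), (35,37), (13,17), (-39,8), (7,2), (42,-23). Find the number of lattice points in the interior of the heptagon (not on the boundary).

1437

By the shoelace formula, twice the signed area is |[39·27 − 32·20] + [32·37 − 35·27] + [35·17 − 13·37] + [13·8 − (-39)·17] + [(-39)·2 − 7·8] + [7·(-23) − 42·2] + [42·20 − 39·(-23)]| = 2891, so the area is 1445.5.
Summing gcd(|Δx|,|Δy|) over the edges gives the boundary count: gcd(7,7) + gcd(3,10) + gcd(22,20) + gcd(52,9) + gcd(46,6) + gcd(35,25) + gcd(3,43) = 7+1+2+1+2+5+1 = 19.
Pick's theorem gives I = A − B/2 + 1 = 1445.5 − 19/2 + 1 = 1437.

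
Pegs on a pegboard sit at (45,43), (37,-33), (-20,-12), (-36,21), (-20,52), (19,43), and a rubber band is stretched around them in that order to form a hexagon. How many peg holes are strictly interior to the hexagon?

4707

The shoelace formula gives twice the area as |(45·(-33) − 37·43) + (37·(-12) − (-20)·(-33)) + ((-20)·21 − (-36)·(-12)) + ((-36)·52 − (-20)·21) + ((-20)·43 − 19·52) + (19·43 − 45·43)| = 9450, so the area is 4725.
The number of boundary lattice points is Σ gcd(|Δx|,|Δy|) = gcd(8,76) + gcd(57,21) + gcd(16,33) + gcd(16,31) + gcd(39,9) + gcd(26,0) = 4+3+1+1+3+26 = 38.
By Pick's theorem A = I + B/2 − 1, so I = 4725 − 38/2 + 1 = 4707.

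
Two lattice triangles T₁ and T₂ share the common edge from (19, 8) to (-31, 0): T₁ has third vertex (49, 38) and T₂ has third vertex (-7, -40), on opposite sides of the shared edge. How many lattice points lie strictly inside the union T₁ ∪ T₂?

1706

The union is the simple quadrilateral with vertices (19, 8), (49, 38), (-31, 0), (-7, -40) in order.
The shoelace formula gives twice the area as |[19·38 − 49·8] + [49·0 − (-31)·38] + [(-31)·(-40) − (-7)·0] + [(-7)·8 − 19·(-40)]| = 3452, so the area is 1726.
The number of boundary lattice points is Σ gcd(|Δx|,|Δy|) = gcd(30,30) + gcd(80,38) + gcd(24,40) + gcd(26,48) = 30+2+8+2 = 42.
By Pick's theorem I = A − B/2 + 1 = 1726 − 42/2 + 1 = 1706.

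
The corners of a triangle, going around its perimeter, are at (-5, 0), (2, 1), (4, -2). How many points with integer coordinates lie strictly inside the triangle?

The shoelace formula gives twice the area as |[(-5)·1 − 2·0] + [2·(-2) − 4·1] + [4·0 − (-5)·(-2)]| = 23, so the area is 23/2.
Along each edge there are gcd(|Δx|,|Δy|)+1 lattice points, so counting each shared vertex once the boundary has gcd(7,1) + gcd(2,3) + gcd(9,2) = 1+1+1 = 3.
Pick's theorem gives I = A − B/2 + 1 = 23/2 − 3/2 + 1 = 11.

11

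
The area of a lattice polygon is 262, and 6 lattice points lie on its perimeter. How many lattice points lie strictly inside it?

Pick's theorem A = I + B/2 − 1 rearranges to I = A − B/2 + 1 = 262 − 6/2 + 1 = 260.

260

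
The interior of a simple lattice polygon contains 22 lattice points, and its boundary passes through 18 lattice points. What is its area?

30

By Pick's theorem, A = I + B/2 − 1 = 22 + 18/2 − 1 = 30.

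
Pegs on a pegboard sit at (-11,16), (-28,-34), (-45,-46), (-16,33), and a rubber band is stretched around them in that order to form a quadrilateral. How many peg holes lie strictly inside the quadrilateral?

766

The shoelace formula gives twice the area as |((-11)·(-34) − (-28)·16) + ((-28)·(-46) − (-45)·(-34)) + ((-45)·33 − (-16)·(-46)) + ((-16)·16 − (-11)·33)| = 1534, so the area is 767.
Along each edge there are gcd(|Δx|,|Δy|)+1 lattice points, so counting each shared vertex once the boundary has gcd(17,50) + gcd(17,12) + gcd(29,79) + gcd(5,17) = 1+1+1+1 = 4.
By Pick's theorem A = I + B/2 − 1, so I = 767 − 4/2 + 1 = 766.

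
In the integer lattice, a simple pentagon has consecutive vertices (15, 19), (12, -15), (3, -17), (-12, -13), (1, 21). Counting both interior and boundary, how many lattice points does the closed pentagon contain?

By the shoelace formula, twice the signed area is |[15·(-15) − 12·19] + [12·(-17) − 3·(-15)] + [3·(-13) − (-12)·(-17)] + [(-12)·21 − 1·(-13)] + [1·19 − 15·21]| = 1390, so the area is 695.
Along each edge there are gcd(|Δx|,|Δy|)+1 lattice points, so counting each shared vertex once the boundary has gcd(3,34) + gcd(9,2) + gcd(15,4) + gcd(13,34) + gcd(14,2) = 1+1+1+1+2 = 6.
Pick's theorem gives I = A − B/2 + 1 = 695 − 6/2 + 1 = 693, so the closed region contains I + B = 693 + 6 = 699 lattice points.

699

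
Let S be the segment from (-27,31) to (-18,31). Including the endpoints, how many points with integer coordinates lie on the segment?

10

The number of lattice points on a segment between lattice points is gcd(|Δx|,|Δy|) + 1 = gcd(9,0) + 1 = 9 + 1 = 10.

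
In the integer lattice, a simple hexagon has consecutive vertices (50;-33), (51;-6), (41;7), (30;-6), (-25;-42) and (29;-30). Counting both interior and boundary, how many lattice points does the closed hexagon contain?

1323

The shoelace formula gives twice the area as |[50·(-6) − 51·(-33)] + [51·7 − 41·(-6)] + [41·(-6) − 30·7] + [30·(-42) − (-25)·(-6)] + [(-25)·(-30) − 29·(-42)] + [29·(-33) − 50·(-30)]| = 2631, so the area is 1315.5.
Along each edge there are gcd(|Δx|,|Δy|)+1 lattice points, so counting each shared vertex once the boundary has gcd(1,27) + gcd(10,13) + gcd(11,13) + gcd(55,36) + gcd(54,12) + gcd(21,3) = 1+1+1+1+6+3 = 13.
Pick's theorem gives I = A − B/2 + 1 = 1315.5 − 13/2 + 1 = 1310, so the closed region contains I + B = 1310 + 13 = 1323 lattice points.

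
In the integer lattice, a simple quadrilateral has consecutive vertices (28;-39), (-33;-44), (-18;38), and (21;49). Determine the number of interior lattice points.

Using the shoelace formula, 2A = |(28·(-44) − (-33)·(-39)) + ((-33)·38 − (-18)·(-44)) + ((-18)·49 − 21·38) + (21·(-39) − 28·49)| = 8436, so the area is 4218.
The number of boundary lattice points is Σ gcd(|Δx|,|Δy|) = gcd(61,5) + gcd(15,82) + gcd(39,11) + gcd(7,88) = 1+1+1+1 = 4.
By Pick's theorem A = I + B/2 − 1, so I = 4218 − 4/2 + 1 = 4217.

4217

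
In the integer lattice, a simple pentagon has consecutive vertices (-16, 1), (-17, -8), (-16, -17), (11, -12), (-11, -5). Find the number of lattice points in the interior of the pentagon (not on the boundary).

Using the shoelace formula, 2A = |((-16)·(-8) − (-17)·1) + ((-17)·(-17) − (-16)·(-8)) + ((-16)·(-12) − 11·(-17)) + (11·(-5) − (-11)·(-12)) + ((-11)·1 − (-16)·(-5))| = 407, so the area is 407/2.
Along each edge there are gcd(|Δx|,|Δy|)+1 lattice points, so counting each shared vertex once the boundary has gcd(1,9) + gcd(1,9) + gcd(27,5) + gcd(22,7) + gcd(5,6) = 1+1+1+1+1 = 5.
By Pick's theorem A = I + B/2 − 1, so I = 407/2 − 5/2 + 1 = 202.

202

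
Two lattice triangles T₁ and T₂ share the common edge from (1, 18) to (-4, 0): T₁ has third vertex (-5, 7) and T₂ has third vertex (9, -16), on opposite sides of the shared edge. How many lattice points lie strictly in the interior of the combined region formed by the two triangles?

The union is the simple quadrilateral with vertices (1, 18), (-5, 7), (-4, 0), (9, -16) in order.
The shoelace formula gives twice the area as |[1·7 − (-5)·18] + [(-5)·0 − (-4)·7] + [(-4)·(-16) − 9·0] + [9·18 − 1·(-16)]| = 367, so the area is 367/2.
Along each edge there are gcd(|Δx|,|Δy|)+1 lattice points, so counting each shared vertex once the boundary has gcd(6,11) + gcd(1,7) + gcd(13,16) + gcd(8,34) = 1+1+1+2 = 5.
By Pick's theorem I = A − B/2 + 1 = 367/2 − 5/2 + 1 = 182.

182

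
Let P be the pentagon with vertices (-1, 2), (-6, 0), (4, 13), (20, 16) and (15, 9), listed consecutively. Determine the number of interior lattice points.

The shoelace formula gives twice the area as |((-1)·0 − (-6)·2) + ((-6)·13 − 4·0) + (4·16 − 20·13) + (20·9 − 15·16) + (15·2 − (-1)·9)| = 283, so the area is 283/2.
Summing gcd(|Δx|,|Δy|) over the edges gives the boundary count: gcd(5,2) + gcd(10,13) + gcd(16,3) + gcd(5,7) + gcd(16,7) = 1+1+1+1+1 = 5.
Pick's theorem gives I = A − B/2 + 1 = 283/2 − 5/2 + 1 = 140.

140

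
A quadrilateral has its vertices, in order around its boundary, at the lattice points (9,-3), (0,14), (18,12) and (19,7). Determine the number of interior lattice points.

The shoelace formula gives twice the area as |(9·14 − 0·(-3)) + (0·12 − 18·14) + (18·7 − 19·12) + (19·(-3) − 9·7)| = 348, so the area is 174.
Along each edge there are gcd(|Δx|,|Δy|)+1 lattice points, so counting each shared vertex once the boundary has gcd(9,17) + gcd(18,2) + gcd(1,5) + gcd(10,10) = 1+2+1+10 = 14.
By Pick's theorem A = I + B/2 − 1, so I = 174 − 14/2 + 1 = 168.

168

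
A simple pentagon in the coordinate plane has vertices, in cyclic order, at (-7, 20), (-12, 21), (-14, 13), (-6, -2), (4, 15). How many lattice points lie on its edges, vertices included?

Along each edge there are gcd(|Δx|,|Δy|)+1 lattice points, so counting each shared vertex once the boundary has gcd(5,1) + gcd(2,8) + gcd(8,15) + gcd(10,17) + gcd(11,5) = 1+2+1+1+1 = 6.

6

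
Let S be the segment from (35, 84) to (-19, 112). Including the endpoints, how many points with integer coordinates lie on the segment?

3

The number of lattice points on a segment between lattice points is gcd(|Δx|,|Δy|) + 1 = gcd(54,28) + 1 = 2 + 1 = 3.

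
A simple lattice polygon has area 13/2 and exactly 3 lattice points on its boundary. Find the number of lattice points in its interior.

6

Pick's theorem A = I + B/2 − 1 rearranges to I = A − B/2 + 1 = 13/2 − 3/2 + 1 = 6.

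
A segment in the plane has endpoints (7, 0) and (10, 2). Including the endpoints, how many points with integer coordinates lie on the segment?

2

The number of lattice points on a segment between lattice points is gcd(|Δx|,|Δy|) + 1 = gcd(3,2) + 1 = 1 + 1 = 2.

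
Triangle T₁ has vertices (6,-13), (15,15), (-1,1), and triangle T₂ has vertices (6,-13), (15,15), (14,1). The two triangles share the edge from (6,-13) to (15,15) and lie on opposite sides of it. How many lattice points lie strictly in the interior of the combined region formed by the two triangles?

205

The union is the simple quadrilateral with vertices (6,-13), (-1,1), (15,15), (14,1) in order.
The shoelace formula gives twice the area as |(6·1 − (-1)·(-13)) + ((-1)·15 − 15·1) + (15·1 − 14·15) + (14·(-13) − 6·1)| = 420, so the area is 210.
Along each edge there are gcd(|Δx|,|Δy|)+1 lattice points, so counting each shared vertex once the boundary has gcd(7,14) + gcd(16,14) + gcd(1,14) + gcd(8,14) = 7+2+1+2 = 12.
By Pick's theorem I = A − B/2 + 1 = 210 − 12/2 + 1 = 205.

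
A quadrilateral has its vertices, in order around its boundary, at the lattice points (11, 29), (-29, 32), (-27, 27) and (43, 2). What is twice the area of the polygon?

The shoelace formula gives twice the area as |[11·32 − (-29)·29] + [(-29)·27 − (-27)·32] + [(-27)·2 − 43·27] + [43·29 − 11·2]| = 1284, so the area is 642.

1284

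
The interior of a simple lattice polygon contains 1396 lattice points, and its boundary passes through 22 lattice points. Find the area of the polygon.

1406

By Pick's theorem, A = I + B/2 − 1 = 1396 + 22/2 − 1 = 1406.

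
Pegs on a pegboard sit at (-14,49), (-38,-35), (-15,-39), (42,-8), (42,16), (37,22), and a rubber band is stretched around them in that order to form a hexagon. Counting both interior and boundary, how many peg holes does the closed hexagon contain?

4286

Using the shoelace formula, 2A = |((-14)·(-35) − (-38)·49) + ((-38)·(-39) − (-15)·(-35)) + ((-15)·(-8) − 42·(-39)) + (42·16 − 42·(-8)) + (42·22 − 37·16) + (37·49 − (-14)·22)| = 8528, so the area is 4264.
Along each edge there are gcd(|Δx|,|Δy|)+1 lattice points, so counting each shared vertex once the boundary has gcd(24,84) + gcd(23,4) + gcd(57,31) + gcd(0,24) + gcd(5,6) + gcd(51,27) = 12+1+1+24+1+3 = 42.
Pick's theorem gives I = A − B/2 + 1 = 4264 − 42/2 + 1 = 4244, so the closed region contains I + B = 4244 + 42 = 4286 lattice points.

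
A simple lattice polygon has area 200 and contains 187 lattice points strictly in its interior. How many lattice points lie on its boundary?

28

Pick's theorem gives A = I + B/2 − 1, so B = 2(A − I + 1) = 2(200 − 187 + 1) = 28.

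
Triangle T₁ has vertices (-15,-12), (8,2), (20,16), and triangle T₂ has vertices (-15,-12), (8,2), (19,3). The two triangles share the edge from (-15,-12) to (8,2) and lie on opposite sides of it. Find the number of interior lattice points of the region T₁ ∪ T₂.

The union is the simple quadrilateral with vertices (-15,-12), (20,16), (8,2), (19,3) in order.
The shoelace formula gives twice the area as |[(-15)·16 − 20·(-12)] + [20·2 − 8·16] + [8·3 − 19·2] + [19·(-12) − (-15)·3]| = 285, so the area is 285/2.
The number of boundary lattice points is Σ gcd(|Δx|,|Δy|) = gcd(35,28) + gcd(12,14) + gcd(11,1) + gcd(34,15) = 7+2+1+1 = 11.
By Pick's theorem I = A − B/2 + 1 = 285/2 − 11/2 + 1 = 138.

138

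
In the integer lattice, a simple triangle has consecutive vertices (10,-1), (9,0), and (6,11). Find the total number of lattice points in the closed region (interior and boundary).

Using the shoelace formula, 2A = |[10·0 − 9·(-1)] + [9·11 − 6·0] + [6·(-1) − 10·11]| = 8, so the area is 4.
Summing gcd(|Δx|,|Δy|) over the edges gives the boundary count: gcd(1,1) + gcd(3,11) + gcd(4,12) = 1+1+4 = 6.
Pick's theorem gives I = A − B/2 + 1 = 4 − 6/2 + 1 = 2, so the closed region contains I + B = 2 + 6 = 8 lattice points.

8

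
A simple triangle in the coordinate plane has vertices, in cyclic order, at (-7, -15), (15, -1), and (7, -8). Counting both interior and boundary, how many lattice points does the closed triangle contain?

Using the shoelace formula, 2A = |[(-7)·(-1) − 15·(-15)] + [15·(-8) − 7·(-1)] + [7·(-15) − (-7)·(-8)]| = 42, so the area is 21.
The number of boundary lattice points is Σ gcd(|Δx|,|Δy|) = gcd(22,14) + gcd(8,7) + gcd(14,7) = 2+1+7 = 10.
Pick's theorem gives I = A − B/2 + 1 = 21 − 10/2 + 1 = 17, so the closed region contains I + B = 17 + 10 = 27 lattice points.

27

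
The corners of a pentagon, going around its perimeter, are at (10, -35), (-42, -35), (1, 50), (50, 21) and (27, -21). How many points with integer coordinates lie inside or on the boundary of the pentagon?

By the shoelace formula, twice the signed area is |[10·(-35) − (-42)·(-35)] + [(-42)·50 − 1·(-35)] + [1·21 − 50·50] + [50·(-21) − 27·21] + [27·(-35) − 10·(-21)]| = 8716, so the area is 4358.
Along each edge there are gcd(|Δx|,|Δy|)+1 lattice points, so counting each shared vertex once the boundary has gcd(52,0) + gcd(43,85) + gcd(49,29) + gcd(23,42) + gcd(17,14) = 52+1+1+1+1 = 56.
Pick's theorem gives I = A − B/2 + 1 = 4358 − 56/2 + 1 = 4331, so the closed region contains I + B = 4331 + 56 = 4387 lattice points.

4387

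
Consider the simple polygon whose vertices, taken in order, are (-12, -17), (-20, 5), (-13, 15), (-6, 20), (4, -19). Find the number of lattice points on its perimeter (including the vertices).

The number of boundary lattice points is Σ gcd(|Δx|,|Δy|) = gcd(8,22) + gcd(7,10) + gcd(7,5) + gcd(10,39) + gcd(16,2) = 2+1+1+1+2 = 7.

7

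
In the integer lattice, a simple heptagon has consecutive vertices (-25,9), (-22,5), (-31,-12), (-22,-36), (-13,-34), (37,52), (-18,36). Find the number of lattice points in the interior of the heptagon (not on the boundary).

2602

By the shoelace formula, twice the signed area is |((-25)·5 − (-22)·9) + ((-22)·(-12) − (-31)·5) + ((-31)·(-36) − (-22)·(-12)) + ((-22)·(-34) − (-13)·(-36)) + ((-13)·52 − 37·(-34)) + (37·36 − (-18)·52) + ((-18)·9 − (-25)·36)| = 5212, so the area is 2606.
Summing gcd(|Δx|,|Δy|) over the edges gives the boundary count: gcd(3,4) + gcd(9,17) + gcd(9,24) + gcd(9,2) + gcd(50,86) + gcd(55,16) + gcd(7,27) = 1+1+3+1+2+1+1 = 10.
Pick's theorem gives I = A − B/2 + 1 = 2606 − 10/2 + 1 = 2602.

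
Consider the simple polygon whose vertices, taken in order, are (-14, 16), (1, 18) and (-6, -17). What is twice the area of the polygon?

Using the shoelace formula, 2A = |((-14)·18 − 1·16) + (1·(-17) − (-6)·18) + ((-6)·16 − (-14)·(-17))| = 511, so the area is 511/2.

511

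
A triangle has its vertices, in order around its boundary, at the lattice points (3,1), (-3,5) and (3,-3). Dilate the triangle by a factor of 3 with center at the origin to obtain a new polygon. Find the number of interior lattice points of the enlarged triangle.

97

The shoelace formula gives twice the area as |(3·5 − (-3)·1) + ((-3)·(-3) − 3·5) + (3·1 − 3·(-3))| = 24, so the area is 12.
The number of boundary lattice points is Σ gcd(|Δx|,|Δy|) = gcd(6,4) + gcd(6,8) + gcd(0,4) = 2+2+4 = 8.
Scaling by 3 multiplies the area by 3² = 9 (so the new area is 108) and multiplies the boundary lattice-point count by 3, giving 24.
By Pick's theorem, the interior count of the dilated polygon is 108 − 24/2 + 1 = 97.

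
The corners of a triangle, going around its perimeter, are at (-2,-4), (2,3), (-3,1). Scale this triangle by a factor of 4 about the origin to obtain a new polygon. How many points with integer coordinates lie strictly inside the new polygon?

Using the shoelace formula, 2A = |((-2)·3 − 2·(-4)) + (2·1 − (-3)·3) + ((-3)·(-4) − (-2)·1)| = 27, so the area is 27/2.
The number of boundary lattice points is Σ gcd(|Δx|,|Δy|) = gcd(4,7) + gcd(5,2) + gcd(1,5) = 1+1+1 = 3.
Scaling by 4 multiplies the area by 4² = 16 (so the new area is 216) and multiplies the boundary lattice-point count by 4, giving 12.
By Pick's theorem, the interior count of the dilated polygon is 216 − 12/2 + 1 = 211.

211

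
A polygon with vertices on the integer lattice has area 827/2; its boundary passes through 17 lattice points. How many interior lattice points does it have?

406

Pick's theorem A = I + B/2 − 1 rearranges to I = A − B/2 + 1 = 827/2 − 17/2 + 1 = 406.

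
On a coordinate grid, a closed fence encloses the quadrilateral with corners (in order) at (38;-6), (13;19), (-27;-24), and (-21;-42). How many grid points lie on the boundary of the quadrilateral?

Summing gcd(|Δx|,|Δy|) over the edges gives the boundary count: gcd(25,25) + gcd(40,43) + gcd(6,18) + gcd(59,36) = 25+1+6+1 = 33.

33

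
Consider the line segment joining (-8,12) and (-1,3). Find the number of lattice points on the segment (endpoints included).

The number of lattice points on a segment between lattice points is gcd(|Δx|,|Δy|) + 1 = gcd(7,9) + 1 = 1 + 1 = 2.

2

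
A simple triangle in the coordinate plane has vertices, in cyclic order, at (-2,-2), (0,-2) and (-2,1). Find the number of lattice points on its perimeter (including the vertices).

6

The number of boundary lattice points is Σ gcd(|Δx|,|Δy|) = gcd(2,0) + gcd(2,3) + gcd(0,3) = 2+1+3 = 6.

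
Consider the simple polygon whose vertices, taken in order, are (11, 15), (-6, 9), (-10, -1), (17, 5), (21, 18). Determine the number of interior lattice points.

Using the shoelace formula, 2A = |[11·9 − (-6)·15] + [(-6)·(-1) − (-10)·9] + [(-10)·5 − 17·(-1)] + [17·18 − 21·5] + [21·15 − 11·18]| = 570, so the area is 285.
The number of boundary lattice points is Σ gcd(|Δx|,|Δy|) = gcd(17,6) + gcd(4,10) + gcd(27,6) + gcd(4,13) + gcd(10,3) = 1+2+3+1+1 = 8.
By Pick's theorem A = I + B/2 − 1, so I = 285 − 8/2 + 1 = 282.

282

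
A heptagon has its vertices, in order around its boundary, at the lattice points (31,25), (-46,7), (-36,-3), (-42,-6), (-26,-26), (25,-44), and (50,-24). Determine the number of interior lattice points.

By the shoelace formula, twice the signed area is |(31·7 − (-46)·25) + ((-46)·(-3) − (-36)·7) + ((-36)·(-6) − (-42)·(-3)) + ((-42)·(-26) − (-26)·(-6)) + ((-26)·(-44) − 25·(-26)) + (25·(-24) − 50·(-44)) + (50·25 − 31·(-24))| = 8171, so the area is 8171/2.
The number of boundary lattice points is Σ gcd(|Δx|,|Δy|) = gcd(77,18) + gcd(10,10) + gcd(6,3) + gcd(16,20) + gcd(51,18) + gcd(25,20) + gcd(19,49) = 1+10+3+4+3+5+1 = 27.
By Pick's theorem A = I + B/2 − 1, so I = 8171/2 − 27/2 + 1 = 4073.

4073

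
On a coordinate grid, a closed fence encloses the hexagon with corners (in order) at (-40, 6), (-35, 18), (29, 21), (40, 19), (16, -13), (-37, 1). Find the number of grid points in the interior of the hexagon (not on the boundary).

The shoelace formula gives twice the area as |((-40)·18 − (-35)·6) + ((-35)·21 − 29·18) + (29·19 − 40·21) + (40·(-13) − 16·19) + (16·1 − (-37)·(-13)) + ((-37)·6 − (-40)·1)| = 3527, so the area is 3527/2.
The number of boundary lattice points is Σ gcd(|Δx|,|Δy|) = gcd(5,12) + gcd(64,3) + gcd(11,2) + gcd(24,32) + gcd(53,14) + gcd(3,5) = 1+1+1+8+1+1 = 13.
By Pick's theorem A = I + B/2 − 1, so I = 3527/2 − 13/2 + 1 = 1758.

1758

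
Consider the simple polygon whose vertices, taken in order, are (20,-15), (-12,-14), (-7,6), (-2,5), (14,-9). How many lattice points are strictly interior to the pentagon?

Using the shoelace formula, 2A = |(20·(-14) − (-12)·(-15)) + ((-12)·6 − (-7)·(-14)) + ((-7)·5 − (-2)·6) + ((-2)·(-9) − 14·5) + (14·(-15) − 20·(-9))| = 735, so the area is 367.5.
The number of boundary lattice points is Σ gcd(|Δx|,|Δy|) = gcd(32,1) + gcd(5,20) + gcd(5,1) + gcd(16,14) + gcd(6,6) = 1+5+1+2+6 = 15.
By Pick's theorem A = I + B/2 − 1, so I = 367.5 − 15/2 + 1 = 361.

361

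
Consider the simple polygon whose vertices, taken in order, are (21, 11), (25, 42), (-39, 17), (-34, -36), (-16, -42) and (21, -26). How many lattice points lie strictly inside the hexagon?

3767

By the shoelace formula, twice the signed area is |[21·42 − 25·11] + [25·17 − (-39)·42] + [(-39)·(-36) − (-34)·17] + [(-34)·(-42) − (-16)·(-36)] + [(-16)·(-26) − 21·(-42)] + [21·11 − 21·(-26)]| = 7579, so the area is 7579/2.
Along each edge there are gcd(|Δx|,|Δy|)+1 lattice points, so counting each shared vertex once the boundary has gcd(4,31) + gcd(64,25) + gcd(5,53) + gcd(18,6) + gcd(37,16) + gcd(0,37) = 1+1+1+6+1+37 = 47.
Pick's theorem gives I = A − B/2 + 1 = 7579/2 − 47/2 + 1 = 3767.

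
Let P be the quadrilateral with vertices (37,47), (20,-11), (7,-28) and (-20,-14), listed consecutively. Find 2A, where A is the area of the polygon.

2910

The shoelace formula gives twice the area as |(37·(-11) − 20·47) + (20·(-28) − 7·(-11)) + (7·(-14) − (-20)·(-28)) + ((-20)·47 − 37·(-14))| = 2910, so the area is 1455.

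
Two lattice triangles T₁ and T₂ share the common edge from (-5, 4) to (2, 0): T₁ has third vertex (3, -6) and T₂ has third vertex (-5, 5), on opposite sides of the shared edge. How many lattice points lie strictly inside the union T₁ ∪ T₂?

21

The union is the simple quadrilateral with vertices (-5, 4), (3, -6), (2, 0), (-5, 5) in order.
By the shoelace formula, twice the signed area is |((-5)·(-6) − 3·4) + (3·0 − 2·(-6)) + (2·5 − (-5)·0) + ((-5)·4 − (-5)·5)| = 45, so the area is 45/2.
Along each edge there are gcd(|Δx|,|Δy|)+1 lattice points, so counting each shared vertex once the boundary has gcd(8,10) + gcd(1,6) + gcd(7,5) + gcd(0,1) = 2+1+1+1 = 5.
By Pick's theorem I = A − B/2 + 1 = 45/2 − 5/2 + 1 = 21.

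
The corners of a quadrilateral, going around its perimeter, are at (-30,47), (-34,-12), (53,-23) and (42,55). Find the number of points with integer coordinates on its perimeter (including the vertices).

11

Summing gcd(|Δx|,|Δy|) over the edges gives the boundary count: gcd(4,59) + gcd(87,11) + gcd(11,78) + gcd(72,8) = 1+1+1+8 = 11.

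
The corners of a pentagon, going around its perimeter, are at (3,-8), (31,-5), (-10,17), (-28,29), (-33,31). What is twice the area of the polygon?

1156

By the shoelace formula, twice the signed area is |[3·(-5) − 31·(-8)] + [31·17 − (-10)·(-5)] + [(-10)·29 − (-28)·17] + [(-28)·31 − (-33)·29] + [(-33)·(-8) − 3·31]| = 1156, so the area is 578.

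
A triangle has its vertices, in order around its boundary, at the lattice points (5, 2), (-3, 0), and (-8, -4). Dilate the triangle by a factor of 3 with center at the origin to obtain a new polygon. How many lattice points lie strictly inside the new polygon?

By the shoelace formula, twice the signed area is |[5·0 − (-3)·2] + [(-3)·(-4) − (-8)·0] + [(-8)·2 − 5·(-4)]| = 22, so the area is 11.
Summing gcd(|Δx|,|Δy|) over the edges gives the boundary count: gcd(8,2) + gcd(5,4) + gcd(13,6) = 2+1+1 = 4.
Scaling by 3 multiplies the area by 3² = 9 (so the new area is 99) and multiplies the boundary lattice-point count by 3, giving 12.
By Pick's theorem, the interior count of the dilated polygon is 99 − 12/2 + 1 = 94.

94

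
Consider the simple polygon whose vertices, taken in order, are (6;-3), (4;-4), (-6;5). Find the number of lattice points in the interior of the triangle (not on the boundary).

12

By the shoelace formula, twice the signed area is |[6·(-4) − 4·(-3)] + [4·5 − (-6)·(-4)] + [(-6)·(-3) − 6·5]| = 28, so the area is 14.
The number of boundary lattice points is Σ gcd(|Δx|,|Δy|) = gcd(2,1) + gcd(10,9) + gcd(12,8) = 1+1+4 = 6.
Pick's theorem gives I = A − B/2 + 1 = 14 − 6/2 + 1 = 12.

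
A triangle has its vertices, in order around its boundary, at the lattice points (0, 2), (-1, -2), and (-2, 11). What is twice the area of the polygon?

The shoelace formula gives twice the area as |[0·(-2) − (-1)·2] + [(-1)·11 − (-2)·(-2)] + [(-2)·2 − 0·11]| = 17, so the area is 17/2.

17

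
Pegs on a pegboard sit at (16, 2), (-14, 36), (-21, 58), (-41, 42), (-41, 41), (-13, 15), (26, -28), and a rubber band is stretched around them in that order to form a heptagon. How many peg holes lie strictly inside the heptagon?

1229

The shoelace formula gives twice the area as |(16·36 − (-14)·2) + ((-14)·58 − (-21)·36) + ((-21)·42 − (-41)·58) + ((-41)·41 − (-41)·42) + ((-41)·15 − (-13)·41) + ((-13)·(-28) − 26·15) + (26·2 − 16·(-28))| = 2477, so the area is 1238.5.
Along each edge there are gcd(|Δx|,|Δy|)+1 lattice points, so counting each shared vertex once the boundary has gcd(30,34) + gcd(7,22) + gcd(20,16) + gcd(0,1) + gcd(28,26) + gcd(39,43) + gcd(10,30) = 2+1+4+1+2+1+10 = 21.
By Pick's theorem A = I + B/2 − 1, so I = 1238.5 − 21/2 + 1 = 1229.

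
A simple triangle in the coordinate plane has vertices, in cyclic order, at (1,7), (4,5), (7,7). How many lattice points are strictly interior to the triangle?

The shoelace formula gives twice the area as |(1·5 − 4·7) + (4·7 − 7·5) + (7·7 − 1·7)| = 12, so the area is 6.
The number of boundary lattice points is Σ gcd(|Δx|,|Δy|) = gcd(3,2) + gcd(3,2) + gcd(6,0) = 1+1+6 = 8.
Pick's theorem gives I = A − B/2 + 1 = 6 − 8/2 + 1 = 3.

3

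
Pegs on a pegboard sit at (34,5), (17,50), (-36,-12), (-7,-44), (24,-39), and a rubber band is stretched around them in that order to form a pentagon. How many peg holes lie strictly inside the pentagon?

3741

Using the shoelace formula, 2A = |(34·50 − 17·5) + (17·(-12) − (-36)·50) + ((-36)·(-44) − (-7)·(-12)) + ((-7)·(-39) − 24·(-44)) + (24·5 − 34·(-39))| = 7486, so the area is 3743.
The number of boundary lattice points is Σ gcd(|Δx|,|Δy|) = gcd(17,45) + gcd(53,62) + gcd(29,32) + gcd(31,5) + gcd(10,44) = 1+1+1+1+2 = 6.
Pick's theorem gives I = A − B/2 + 1 = 3743 − 6/2 + 1 = 3741.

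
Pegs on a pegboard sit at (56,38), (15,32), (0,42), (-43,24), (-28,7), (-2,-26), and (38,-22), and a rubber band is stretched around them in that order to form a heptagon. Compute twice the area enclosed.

By the shoelace formula, twice the signed area is |(56·32 − 15·38) + (15·42 − 0·32) + (0·24 − (-43)·42) + ((-43)·7 − (-28)·24) + ((-28)·(-26) − (-2)·7) + ((-2)·(-22) − 38·(-26)) + (38·38 − 56·(-22))| = 8479, so the area is 8479/2.

8479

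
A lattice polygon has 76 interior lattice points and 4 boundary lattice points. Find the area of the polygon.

Pick's theorem states A = I + B/2 − 1, so A = 76 + 4/2 − 1 = 77.

77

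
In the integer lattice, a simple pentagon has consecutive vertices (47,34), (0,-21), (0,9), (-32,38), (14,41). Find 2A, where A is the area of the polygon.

Using the shoelace formula, 2A = |[47·(-21) − 0·34] + [0·9 − 0·(-21)] + [0·38 − (-32)·9] + [(-32)·41 − 14·38] + [14·34 − 47·41]| = 3994, so the area is 1997.

3994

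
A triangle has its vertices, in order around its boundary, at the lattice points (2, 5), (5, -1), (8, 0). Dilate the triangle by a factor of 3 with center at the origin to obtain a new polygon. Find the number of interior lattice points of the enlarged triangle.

Using the shoelace formula, 2A = |[2·(-1) − 5·5] + [5·0 − 8·(-1)] + [8·5 − 2·0]| = 21, so the area is 10.5.
Along each edge there are gcd(|Δx|,|Δy|)+1 lattice points, so counting each shared vertex once the boundary has gcd(3,6) + gcd(3,1) + gcd(6,5) = 3+1+1 = 5.
Scaling by 3 multiplies the area by 3² = 9 (so the new area is 189/2) and multiplies the boundary lattice-point count by 3, giving 15.
By Pick's theorem, the interior count of the dilated polygon is 189/2 − 15/2 + 1 = 88.

88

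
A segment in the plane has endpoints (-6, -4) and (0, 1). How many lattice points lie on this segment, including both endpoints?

The number of lattice points on a segment between lattice points is gcd(|Δx|,|Δy|) + 1 = gcd(6,5) + 1 = 1 + 1 = 2.

2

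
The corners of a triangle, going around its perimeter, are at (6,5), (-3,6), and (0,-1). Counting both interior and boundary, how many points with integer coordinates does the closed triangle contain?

Using the shoelace formula, 2A = |[6·6 − (-3)·5] + [(-3)·(-1) − 0·6] + [0·5 − 6·(-1)]| = 60, so the area is 30.
Along each edge there are gcd(|Δx|,|Δy|)+1 lattice points, so counting each shared vertex once the boundary has gcd(9,1) + gcd(3,7) + gcd(6,6) = 1+1+6 = 8.
Pick's theorem gives I = A − B/2 + 1 = 30 − 8/2 + 1 = 27, so the closed region contains I + B = 27 + 8 = 35 lattice points.

35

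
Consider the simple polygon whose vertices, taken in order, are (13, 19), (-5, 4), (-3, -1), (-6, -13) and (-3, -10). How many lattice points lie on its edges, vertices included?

Summing gcd(|Δx|,|Δy|) over the edges gives the boundary count: gcd(18,15) + gcd(2,5) + gcd(3,12) + gcd(3,3) + gcd(16,29) = 3+1+3+3+1 = 11.

11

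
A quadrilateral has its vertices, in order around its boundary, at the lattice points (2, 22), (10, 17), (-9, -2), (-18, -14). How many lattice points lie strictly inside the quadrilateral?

The shoelace formula gives twice the area as |[2·17 − 10·22] + [10·(-2) − (-9)·17] + [(-9)·(-14) − (-18)·(-2)] + [(-18)·22 − 2·(-14)]| = 331, so the area is 331/2.
The number of boundary lattice points is Σ gcd(|Δx|,|Δy|) = gcd(8,5) + gcd(19,19) + gcd(9,12) + gcd(20,36) = 1+19+3+4 = 27.
By Pick's theorem A = I + B/2 − 1, so I = 331/2 − 27/2 + 1 = 153.

153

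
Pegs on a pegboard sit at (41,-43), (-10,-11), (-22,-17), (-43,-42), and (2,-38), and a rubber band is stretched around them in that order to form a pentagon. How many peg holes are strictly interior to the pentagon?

1211

Using the shoelace formula, 2A = |(41·(-11) − (-10)·(-43)) + ((-10)·(-17) − (-22)·(-11)) + ((-22)·(-42) − (-43)·(-17)) + ((-43)·(-38) − 2·(-42)) + (2·(-43) − 41·(-38))| = 2430, so the area is 1215.
The number of boundary lattice points is Σ gcd(|Δx|,|Δy|) = gcd(51,32) + gcd(12,6) + gcd(21,25) + gcd(45,4) + gcd(39,5) = 1+6+1+1+1 = 10.
Pick's theorem gives I = A − B/2 + 1 = 1215 − 10/2 + 1 = 1211.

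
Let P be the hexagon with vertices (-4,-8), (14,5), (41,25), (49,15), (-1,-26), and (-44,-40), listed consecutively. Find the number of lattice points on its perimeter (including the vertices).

Along each edge there are gcd(|Δx|,|Δy|)+1 lattice points, so counting each shared vertex once the boundary has gcd(18,13) + gcd(27,20) + gcd(8,10) + gcd(50,41) + gcd(43,14) + gcd(40,32) = 1+1+2+1+1+8 = 14.

14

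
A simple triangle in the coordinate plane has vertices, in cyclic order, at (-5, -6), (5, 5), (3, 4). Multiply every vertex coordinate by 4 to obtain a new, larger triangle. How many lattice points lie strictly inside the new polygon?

By the shoelace formula, twice the signed area is |((-5)·5 − 5·(-6)) + (5·4 − 3·5) + (3·(-6) − (-5)·4)| = 12, so the area is 6.
Summing gcd(|Δx|,|Δy|) over the edges gives the boundary count: gcd(10,11) + gcd(2,1) + gcd(8,10) = 1+1+2 = 4.
Scaling by 4 multiplies the area by 4² = 16 (so the new area is 96) and multiplies the boundary lattice-point count by 4, giving 16.
By Pick's theorem, the interior count of the dilated polygon is 96 − 16/2 + 1 = 89.

89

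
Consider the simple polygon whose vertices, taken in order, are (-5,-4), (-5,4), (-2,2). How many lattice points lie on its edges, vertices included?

Along each edge there are gcd(|Δx|,|Δy|)+1 lattice points, so counting each shared vertex once the boundary has gcd(0,8) + gcd(3,2) + gcd(3,6) = 8+1+3 = 12.

12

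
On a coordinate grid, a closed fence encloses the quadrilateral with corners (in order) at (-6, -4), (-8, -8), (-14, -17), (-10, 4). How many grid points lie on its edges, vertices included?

The number of boundary lattice points is Σ gcd(|Δx|,|Δy|) = gcd(2,4) + gcd(6,9) + gcd(4,21) + gcd(4,8) = 2+3+1+4 = 10.

10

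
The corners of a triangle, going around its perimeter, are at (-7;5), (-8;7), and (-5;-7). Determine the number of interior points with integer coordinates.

By the shoelace formula, twice the signed area is |((-7)·7 − (-8)·5) + ((-8)·(-7) − (-5)·7) + ((-5)·5 − (-7)·(-7))| = 8, so the area is 4.
Along each edge there are gcd(|Δx|,|Δy|)+1 lattice points, so counting each shared vertex once the boundary has gcd(1,2) + gcd(3,14) + gcd(2,12) = 1+1+2 = 4.
Pick's theorem gives I = A − B/2 + 1 = 4 − 4/2 + 1 = 3.

3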